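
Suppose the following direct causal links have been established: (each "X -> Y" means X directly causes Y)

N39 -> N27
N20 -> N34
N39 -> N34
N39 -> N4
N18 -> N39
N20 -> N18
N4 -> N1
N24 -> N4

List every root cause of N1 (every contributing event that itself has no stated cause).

N20, N24

Tracing upstream from N1: N1 ← N4 ← N39 ← N18 ← N20.
A separate upstream branch: N1 ← N4 ← N24.
Each of those chain origins has no stated cause.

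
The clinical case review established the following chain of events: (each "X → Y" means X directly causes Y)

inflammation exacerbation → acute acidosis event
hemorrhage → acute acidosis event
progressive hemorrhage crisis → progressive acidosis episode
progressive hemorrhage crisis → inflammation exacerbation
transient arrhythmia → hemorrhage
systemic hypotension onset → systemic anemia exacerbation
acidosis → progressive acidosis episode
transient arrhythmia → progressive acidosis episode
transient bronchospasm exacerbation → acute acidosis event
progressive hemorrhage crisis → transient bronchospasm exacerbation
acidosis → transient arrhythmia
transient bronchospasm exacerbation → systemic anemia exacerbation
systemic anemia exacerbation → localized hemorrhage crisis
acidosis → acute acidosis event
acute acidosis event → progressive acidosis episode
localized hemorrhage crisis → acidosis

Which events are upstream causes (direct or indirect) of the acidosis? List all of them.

Immediate cause of the acidosis: the localized hemorrhage crisis.
Further upstream: the progressive hemorrhage crisis, the transient bronchospasm exacerbation, the systemic anemia exacerbation, the systemic hypotension onset.

the localized hemorrhage crisis, the progressive hemorrhage crisis, the systemic anemia exacerbation, the systemic hypotension onset, the transient bronchospasm exacerbation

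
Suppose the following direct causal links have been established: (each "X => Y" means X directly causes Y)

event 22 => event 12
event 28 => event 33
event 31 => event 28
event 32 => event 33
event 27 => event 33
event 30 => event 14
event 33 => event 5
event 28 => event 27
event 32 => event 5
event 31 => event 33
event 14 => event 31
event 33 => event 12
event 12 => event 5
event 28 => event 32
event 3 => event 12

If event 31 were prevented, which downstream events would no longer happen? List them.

event 27, event 28, event 32, event 33

Downstream of event 31: event 28, event 32, event 27, event 33, event 12, event 5.
Of those, still caused via another path: event 12, event 5.
The remainder have no surviving cause.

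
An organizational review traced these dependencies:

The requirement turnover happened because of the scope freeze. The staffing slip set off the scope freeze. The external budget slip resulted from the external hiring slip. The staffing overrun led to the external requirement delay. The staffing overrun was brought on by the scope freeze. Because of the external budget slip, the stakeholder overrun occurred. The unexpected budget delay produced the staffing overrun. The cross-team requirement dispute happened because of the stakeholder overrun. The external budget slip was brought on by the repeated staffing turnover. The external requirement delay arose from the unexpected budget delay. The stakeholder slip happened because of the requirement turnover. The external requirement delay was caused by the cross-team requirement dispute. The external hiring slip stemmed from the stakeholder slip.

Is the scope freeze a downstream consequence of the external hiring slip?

No

The external hiring slip leads to the external budget slip, the stakeholder overrun, the cross-team requirement dispute, the external requirement delay; the scope freeze is not among them.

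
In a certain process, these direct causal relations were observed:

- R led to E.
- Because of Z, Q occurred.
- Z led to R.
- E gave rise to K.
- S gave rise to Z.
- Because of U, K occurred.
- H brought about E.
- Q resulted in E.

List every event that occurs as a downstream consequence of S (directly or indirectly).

E, K, Q, R, Z

Direct effects: Z.
2 steps out: R, Q.
3 steps out: E.
4 steps out: K.
Not reachable from it: H, U.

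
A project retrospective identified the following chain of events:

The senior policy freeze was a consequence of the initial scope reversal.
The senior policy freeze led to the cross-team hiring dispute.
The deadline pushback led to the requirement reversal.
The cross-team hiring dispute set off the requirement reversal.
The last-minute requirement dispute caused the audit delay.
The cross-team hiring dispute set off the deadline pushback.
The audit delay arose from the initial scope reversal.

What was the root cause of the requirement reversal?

the initial scope reversal

Tracing upstream from the requirement reversal: the requirement reversal ← the cross-team hiring dispute ← the senior policy freeze ← the initial scope reversal.
The initial scope reversal has no stated cause, so it is the root.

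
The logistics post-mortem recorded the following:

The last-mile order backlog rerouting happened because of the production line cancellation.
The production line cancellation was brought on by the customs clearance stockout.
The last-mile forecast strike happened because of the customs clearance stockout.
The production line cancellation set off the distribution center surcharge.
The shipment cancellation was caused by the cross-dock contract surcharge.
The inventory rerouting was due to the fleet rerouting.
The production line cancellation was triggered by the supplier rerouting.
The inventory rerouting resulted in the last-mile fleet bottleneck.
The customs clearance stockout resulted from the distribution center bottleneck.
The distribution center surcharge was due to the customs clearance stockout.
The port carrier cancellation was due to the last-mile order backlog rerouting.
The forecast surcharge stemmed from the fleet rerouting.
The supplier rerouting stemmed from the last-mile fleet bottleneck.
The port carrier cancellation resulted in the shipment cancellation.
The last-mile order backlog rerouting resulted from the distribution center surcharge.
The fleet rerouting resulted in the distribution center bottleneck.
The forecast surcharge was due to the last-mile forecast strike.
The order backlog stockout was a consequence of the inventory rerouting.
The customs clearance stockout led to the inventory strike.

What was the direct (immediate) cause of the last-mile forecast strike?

the customs clearance stockout

Upstream contributors include the fleet rerouting, the distribution center bottleneck, but only the customs clearance stockout feeds directly into the last-mile forecast strike.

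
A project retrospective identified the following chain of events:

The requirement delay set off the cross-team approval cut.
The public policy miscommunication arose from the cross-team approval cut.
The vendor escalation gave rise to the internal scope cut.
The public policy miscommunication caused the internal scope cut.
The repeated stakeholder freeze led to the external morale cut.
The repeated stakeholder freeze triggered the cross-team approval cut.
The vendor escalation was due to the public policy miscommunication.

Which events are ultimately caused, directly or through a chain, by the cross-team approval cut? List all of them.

the internal scope cut, the public policy miscommunication, the vendor escalation

Direct effects: the public policy miscommunication.
2 steps out: the vendor escalation, the internal scope cut.
Not reachable from it: the repeated stakeholder freeze, the external morale cut, the requirement delay.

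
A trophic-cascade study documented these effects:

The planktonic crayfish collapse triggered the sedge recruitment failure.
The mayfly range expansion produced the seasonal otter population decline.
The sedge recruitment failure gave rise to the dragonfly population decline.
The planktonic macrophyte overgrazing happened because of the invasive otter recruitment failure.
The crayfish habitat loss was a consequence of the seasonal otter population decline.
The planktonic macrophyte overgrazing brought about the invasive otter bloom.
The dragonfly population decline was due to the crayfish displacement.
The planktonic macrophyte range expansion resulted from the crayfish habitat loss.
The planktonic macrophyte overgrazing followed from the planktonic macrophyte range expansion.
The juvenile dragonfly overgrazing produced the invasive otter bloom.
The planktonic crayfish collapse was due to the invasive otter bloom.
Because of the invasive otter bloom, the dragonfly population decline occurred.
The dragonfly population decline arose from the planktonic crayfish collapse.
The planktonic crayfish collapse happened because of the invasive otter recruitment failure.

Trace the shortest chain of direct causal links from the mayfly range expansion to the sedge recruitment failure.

the mayfly range expansion → the seasonal otter population decline
the seasonal otter population decline → the crayfish habitat loss
the crayfish habitat loss → the planktonic macrophyte range expansion
the planktonic macrophyte range expansion → the planktonic macrophyte overgrazing
the planktonic macrophyte overgrazing → the invasive otter bloom
the invasive otter bloom → the planktonic crayfish collapse
the planktonic crayfish collapse → the sedge recruitment failure
Length: 7 steps.

the mayfly range expansion → the seasonal otter population decline → the crayfish habitat loss → the planktonic macrophyte range expansion → the planktonic macrophyte overgrazing → the invasive otter bloom → the planktonic crayfish collapse → the sedge recruitment failure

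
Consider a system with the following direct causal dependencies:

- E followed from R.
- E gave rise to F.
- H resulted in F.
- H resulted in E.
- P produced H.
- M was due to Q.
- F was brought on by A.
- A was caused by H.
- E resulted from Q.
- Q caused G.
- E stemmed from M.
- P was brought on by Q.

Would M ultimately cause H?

M leads to E, F; H is not among them.

No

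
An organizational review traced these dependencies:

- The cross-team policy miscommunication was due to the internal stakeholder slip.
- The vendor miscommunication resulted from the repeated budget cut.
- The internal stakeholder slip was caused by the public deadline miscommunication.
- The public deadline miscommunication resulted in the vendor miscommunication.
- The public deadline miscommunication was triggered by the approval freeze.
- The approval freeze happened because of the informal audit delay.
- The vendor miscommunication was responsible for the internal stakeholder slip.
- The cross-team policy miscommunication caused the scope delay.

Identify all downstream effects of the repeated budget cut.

Direct effects: the vendor miscommunication.
2 steps out: the internal stakeholder slip.
3 steps out: the cross-team policy miscommunication.
4 steps out: the scope delay.
Not reachable from it: the informal audit delay, the approval freeze, the public deadline miscommunication.

the cross-team policy miscommunication, the internal stakeholder slip, the scope delay, the vendor miscommunication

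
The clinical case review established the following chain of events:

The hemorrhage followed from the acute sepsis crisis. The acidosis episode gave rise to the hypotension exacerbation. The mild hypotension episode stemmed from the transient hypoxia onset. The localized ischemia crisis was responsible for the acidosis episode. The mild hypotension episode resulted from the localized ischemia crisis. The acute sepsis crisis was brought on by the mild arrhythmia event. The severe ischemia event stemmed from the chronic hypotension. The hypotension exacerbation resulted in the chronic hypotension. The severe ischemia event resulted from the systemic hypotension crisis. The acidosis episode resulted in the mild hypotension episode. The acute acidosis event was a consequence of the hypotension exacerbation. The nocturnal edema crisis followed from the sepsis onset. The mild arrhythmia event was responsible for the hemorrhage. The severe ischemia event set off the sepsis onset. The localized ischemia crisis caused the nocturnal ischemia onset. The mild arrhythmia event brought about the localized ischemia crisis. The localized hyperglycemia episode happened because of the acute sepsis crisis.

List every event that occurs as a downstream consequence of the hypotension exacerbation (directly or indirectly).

Direct effects: the chronic hypotension, the acute acidosis event.
2 steps out: the severe ischemia event.
3 steps out: the sepsis onset.
4 steps out: the nocturnal edema crisis.
Not reachable from it: the systemic hypotension crisis, the mild arrhythmia event, the acute sepsis crisis, the transient hypoxia onset, the localized ischemia crisis, the localized hyperglycemia episode, the acidosis episode, the mild hypotension episode, the nocturnal ischemia onset, the hemorrhage.

the acute acidosis event, the chronic hypotension, the nocturnal edema crisis, the sepsis onset, the severe ischemia event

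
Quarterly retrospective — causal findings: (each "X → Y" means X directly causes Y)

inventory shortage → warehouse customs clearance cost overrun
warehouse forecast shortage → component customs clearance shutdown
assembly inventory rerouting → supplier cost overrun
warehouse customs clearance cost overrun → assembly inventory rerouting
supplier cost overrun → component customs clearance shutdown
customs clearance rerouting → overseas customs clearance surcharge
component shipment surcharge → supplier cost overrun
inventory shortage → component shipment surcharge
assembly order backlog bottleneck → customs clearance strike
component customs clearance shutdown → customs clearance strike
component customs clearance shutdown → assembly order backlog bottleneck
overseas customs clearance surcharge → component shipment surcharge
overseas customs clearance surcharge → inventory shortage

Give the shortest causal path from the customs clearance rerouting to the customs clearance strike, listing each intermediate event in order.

the customs clearance rerouting → the overseas customs clearance surcharge → the component shipment surcharge → the supplier cost overrun → the component customs clearance shutdown → the customs clearance strike

the customs clearance rerouting → the overseas customs clearance surcharge
the overseas customs clearance surcharge → the component shipment surcharge
the component shipment surcharge → the supplier cost overrun
the supplier cost overrun → the component customs clearance shutdown
the component customs clearance shutdown → the customs clearance strike
Length: 5 steps.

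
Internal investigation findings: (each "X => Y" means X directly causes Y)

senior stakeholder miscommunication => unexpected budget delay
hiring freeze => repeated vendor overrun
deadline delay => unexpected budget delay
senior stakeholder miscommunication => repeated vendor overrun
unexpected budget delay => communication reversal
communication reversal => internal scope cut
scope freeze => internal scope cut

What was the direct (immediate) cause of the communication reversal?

the unexpected budget delay

Upstream contributors include the senior stakeholder miscommunication, the deadline delay, but only the unexpected budget delay feeds directly into the communication reversal.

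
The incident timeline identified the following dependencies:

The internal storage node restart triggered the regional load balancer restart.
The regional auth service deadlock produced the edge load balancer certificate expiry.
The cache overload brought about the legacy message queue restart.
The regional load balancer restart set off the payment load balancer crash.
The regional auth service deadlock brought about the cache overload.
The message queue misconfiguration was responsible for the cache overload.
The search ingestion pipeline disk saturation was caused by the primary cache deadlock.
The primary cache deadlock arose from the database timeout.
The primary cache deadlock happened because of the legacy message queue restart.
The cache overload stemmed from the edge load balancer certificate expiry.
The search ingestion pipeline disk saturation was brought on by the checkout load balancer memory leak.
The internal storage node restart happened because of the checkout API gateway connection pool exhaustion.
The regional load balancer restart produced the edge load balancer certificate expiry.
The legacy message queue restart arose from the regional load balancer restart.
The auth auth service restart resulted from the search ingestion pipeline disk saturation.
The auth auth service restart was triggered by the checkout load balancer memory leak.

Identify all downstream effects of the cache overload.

Direct effects: the legacy message queue restart.
2 steps out: the primary cache deadlock.
3 steps out: the search ingestion pipeline disk saturation.
4 steps out: the auth auth service restart.
Not reachable from it: the checkout API gateway connection pool exhaustion, the database timeout, the internal storage node restart, the regional load balancer restart, the regional auth service deadlock, the checkout load balancer memory leak, the message queue misconfiguration, the payment load balancer crash, the edge load balancer certificate expiry.

the auth auth service restart, the legacy message queue restart, the primary cache deadlock, the search ingestion pipeline disk saturation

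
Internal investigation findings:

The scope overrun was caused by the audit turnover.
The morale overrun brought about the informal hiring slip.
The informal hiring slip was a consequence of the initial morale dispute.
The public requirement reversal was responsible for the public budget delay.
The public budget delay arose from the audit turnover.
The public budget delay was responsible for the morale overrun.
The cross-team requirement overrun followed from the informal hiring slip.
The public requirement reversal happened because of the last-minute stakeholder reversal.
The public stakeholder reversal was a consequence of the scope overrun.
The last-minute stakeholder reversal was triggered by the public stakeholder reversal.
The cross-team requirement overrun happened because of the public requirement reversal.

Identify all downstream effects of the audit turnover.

Direct effects: the scope overrun, the public budget delay.
2 steps out: the public stakeholder reversal, the morale overrun.
3 steps out: the last-minute stakeholder reversal, the informal hiring slip.
4 steps out: the public requirement reversal, the cross-team requirement overrun.
Not reachable from it: the initial morale dispute.

the cross-team requirement overrun, the informal hiring slip, the last-minute stakeholder reversal, the morale overrun, the public budget delay, the public requirement reversal, the public stakeholder reversal, the scope overrun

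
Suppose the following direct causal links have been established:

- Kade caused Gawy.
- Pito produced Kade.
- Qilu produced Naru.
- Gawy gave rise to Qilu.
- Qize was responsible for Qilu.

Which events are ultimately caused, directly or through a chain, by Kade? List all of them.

Gawy, Naru, Qilu

Direct effects: Gawy.
2 steps out: Qilu.
3 steps out: Naru.
Not reachable from it: Pito, Qize.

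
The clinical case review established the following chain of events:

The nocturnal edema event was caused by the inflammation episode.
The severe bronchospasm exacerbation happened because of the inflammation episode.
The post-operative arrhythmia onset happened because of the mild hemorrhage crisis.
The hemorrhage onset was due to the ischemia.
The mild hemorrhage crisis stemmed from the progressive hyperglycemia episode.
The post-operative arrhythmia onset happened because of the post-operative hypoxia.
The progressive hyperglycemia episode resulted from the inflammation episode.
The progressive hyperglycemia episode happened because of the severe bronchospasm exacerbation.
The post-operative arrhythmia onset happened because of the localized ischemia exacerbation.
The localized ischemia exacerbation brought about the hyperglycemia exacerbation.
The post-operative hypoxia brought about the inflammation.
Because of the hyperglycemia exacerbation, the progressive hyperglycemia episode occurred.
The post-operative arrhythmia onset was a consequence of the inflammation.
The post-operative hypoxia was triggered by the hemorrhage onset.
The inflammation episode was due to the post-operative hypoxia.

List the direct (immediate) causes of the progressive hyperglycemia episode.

Upstream contributors include the ischemia, the hemorrhage onset, the post-operative hypoxia, the localized ischemia exacerbation, but only the hyperglycemia exacerbation, the inflammation episode, the severe bronchospasm exacerbation feed directly into the progressive hyperglycemia episode.

the hyperglycemia exacerbation, the inflammation episode, the severe bronchospasm exacerbation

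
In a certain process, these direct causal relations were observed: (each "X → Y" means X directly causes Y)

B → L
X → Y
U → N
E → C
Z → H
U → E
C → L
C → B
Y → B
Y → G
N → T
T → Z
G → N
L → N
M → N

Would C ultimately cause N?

Yes

There is a causal chain: C → L → N.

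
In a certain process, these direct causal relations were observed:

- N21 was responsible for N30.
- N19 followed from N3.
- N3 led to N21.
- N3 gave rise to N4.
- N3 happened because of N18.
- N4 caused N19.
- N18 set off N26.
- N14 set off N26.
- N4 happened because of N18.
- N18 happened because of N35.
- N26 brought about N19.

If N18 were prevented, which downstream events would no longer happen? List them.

Downstream of N18: N3, N21, N30, N26, N4, N19.
Of those, still caused via another path: N26, N19.
The remainder have no surviving cause.

N21, N3, N30, N4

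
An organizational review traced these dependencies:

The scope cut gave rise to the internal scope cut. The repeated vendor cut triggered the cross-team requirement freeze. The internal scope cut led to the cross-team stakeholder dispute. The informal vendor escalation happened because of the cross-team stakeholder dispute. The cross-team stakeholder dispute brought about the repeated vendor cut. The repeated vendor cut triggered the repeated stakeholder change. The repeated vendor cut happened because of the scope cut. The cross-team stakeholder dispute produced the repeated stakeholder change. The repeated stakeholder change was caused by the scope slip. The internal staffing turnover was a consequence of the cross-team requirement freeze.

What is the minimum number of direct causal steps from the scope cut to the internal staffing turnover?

3

Shortest chain: the scope cut → the repeated vendor cut → the cross-team requirement freeze → the internal staffing turnover.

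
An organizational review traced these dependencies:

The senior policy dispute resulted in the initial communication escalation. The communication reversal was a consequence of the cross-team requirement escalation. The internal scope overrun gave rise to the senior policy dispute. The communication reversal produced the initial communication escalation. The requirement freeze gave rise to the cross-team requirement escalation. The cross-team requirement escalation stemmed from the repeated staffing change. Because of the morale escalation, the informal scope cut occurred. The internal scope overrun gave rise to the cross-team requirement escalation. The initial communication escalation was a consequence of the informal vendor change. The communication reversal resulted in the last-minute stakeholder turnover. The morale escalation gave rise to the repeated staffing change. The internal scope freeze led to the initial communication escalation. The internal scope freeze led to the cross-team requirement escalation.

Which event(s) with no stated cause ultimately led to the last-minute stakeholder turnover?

the internal scope freeze, the internal scope overrun, the morale escalation, the requirement freeze

Tracing upstream from the last-minute stakeholder turnover: the last-minute stakeholder turnover ← the communication reversal ← the cross-team requirement escalation ← the repeated staffing change ← the morale escalation.
A separate upstream branch: the last-minute stakeholder turnover ← the communication reversal ← the cross-team requirement escalation ← the internal scope overrun.
A separate upstream branch: the last-minute stakeholder turnover ← the communication reversal ← the cross-team requirement escalation ← the requirement freeze.
A separate upstream branch: the last-minute stakeholder turnover ← the communication reversal ← the cross-team requirement escalation ← the internal scope freeze.
Each of those chain origins has no stated cause.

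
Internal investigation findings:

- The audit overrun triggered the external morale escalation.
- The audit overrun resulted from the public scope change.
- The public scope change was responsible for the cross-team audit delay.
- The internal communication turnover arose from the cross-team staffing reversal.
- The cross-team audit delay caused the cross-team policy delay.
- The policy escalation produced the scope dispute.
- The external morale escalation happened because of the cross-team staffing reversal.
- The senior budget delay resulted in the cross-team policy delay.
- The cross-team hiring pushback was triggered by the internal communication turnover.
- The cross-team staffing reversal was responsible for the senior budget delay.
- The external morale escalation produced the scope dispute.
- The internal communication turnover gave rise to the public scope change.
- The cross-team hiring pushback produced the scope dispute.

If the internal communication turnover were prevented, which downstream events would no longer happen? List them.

Downstream of the internal communication turnover: the cross-team hiring pushback, the public scope change, the cross-team audit delay, the audit overrun, the cross-team policy delay, the external morale escalation, the scope dispute.
Of those, still caused via another path: the cross-team policy delay, the external morale escalation, the scope dispute.
The remainder have no surviving cause.

the audit overrun, the cross-team audit delay, the cross-team hiring pushback, the public scope change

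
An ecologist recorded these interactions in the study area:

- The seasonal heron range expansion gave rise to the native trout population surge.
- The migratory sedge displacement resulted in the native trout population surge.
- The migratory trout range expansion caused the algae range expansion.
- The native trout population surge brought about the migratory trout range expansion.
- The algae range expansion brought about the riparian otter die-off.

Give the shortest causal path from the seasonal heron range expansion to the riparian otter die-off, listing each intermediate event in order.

the seasonal heron range expansion → the native trout population surge
the native trout population surge → the migratory trout range expansion
the migratory trout range expansion → the algae range expansion
the algae range expansion → the riparian otter die-off
Length: 4 steps.

the seasonal heron range expansion → the native trout population surge → the migratory trout range expansion → the algae range expansion → the riparian otter die-off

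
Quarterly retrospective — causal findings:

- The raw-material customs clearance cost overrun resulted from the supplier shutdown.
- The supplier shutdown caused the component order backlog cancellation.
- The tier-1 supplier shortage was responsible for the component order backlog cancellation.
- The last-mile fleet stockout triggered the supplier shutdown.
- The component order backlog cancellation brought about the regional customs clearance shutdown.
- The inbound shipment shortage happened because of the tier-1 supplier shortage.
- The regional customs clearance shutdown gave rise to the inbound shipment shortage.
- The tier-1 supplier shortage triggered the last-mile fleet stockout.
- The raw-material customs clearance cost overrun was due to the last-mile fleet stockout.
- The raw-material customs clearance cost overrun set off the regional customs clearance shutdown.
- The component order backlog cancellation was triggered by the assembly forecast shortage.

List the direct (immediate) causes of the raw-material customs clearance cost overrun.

the last-mile fleet stockout, the supplier shutdown

Upstream contributors include the tier-1 supplier shortage, but only the last-mile fleet stockout, the supplier shutdown feed directly into the raw-material customs clearance cost overrun.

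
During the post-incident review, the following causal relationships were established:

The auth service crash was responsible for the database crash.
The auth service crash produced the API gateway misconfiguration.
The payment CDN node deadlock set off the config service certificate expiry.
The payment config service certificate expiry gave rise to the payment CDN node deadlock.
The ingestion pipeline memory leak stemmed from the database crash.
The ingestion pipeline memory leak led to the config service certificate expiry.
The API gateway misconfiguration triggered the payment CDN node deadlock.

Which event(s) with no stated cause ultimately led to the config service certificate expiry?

Tracing upstream from the config service certificate expiry: the config service certificate expiry ← the payment CDN node deadlock ← the API gateway misconfiguration ← the auth service crash.
A separate upstream branch: the config service certificate expiry ← the payment CDN node deadlock ← the payment config service certificate expiry.
Each of those chain origins has no stated cause.

the auth service crash, the payment config service certificate expiry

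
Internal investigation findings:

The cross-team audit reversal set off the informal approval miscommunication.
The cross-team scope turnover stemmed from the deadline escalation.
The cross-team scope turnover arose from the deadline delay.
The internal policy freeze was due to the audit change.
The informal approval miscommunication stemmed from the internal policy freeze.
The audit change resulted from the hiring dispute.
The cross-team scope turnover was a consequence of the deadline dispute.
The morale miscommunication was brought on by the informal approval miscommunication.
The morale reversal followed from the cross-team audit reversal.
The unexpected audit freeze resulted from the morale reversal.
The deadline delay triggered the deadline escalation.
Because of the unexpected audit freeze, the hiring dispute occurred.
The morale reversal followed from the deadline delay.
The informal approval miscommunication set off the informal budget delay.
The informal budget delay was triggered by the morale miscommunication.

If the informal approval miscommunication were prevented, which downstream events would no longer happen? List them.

the informal budget delay, the morale miscommunication

Downstream of the informal approval miscommunication: the morale miscommunication, the informal budget delay.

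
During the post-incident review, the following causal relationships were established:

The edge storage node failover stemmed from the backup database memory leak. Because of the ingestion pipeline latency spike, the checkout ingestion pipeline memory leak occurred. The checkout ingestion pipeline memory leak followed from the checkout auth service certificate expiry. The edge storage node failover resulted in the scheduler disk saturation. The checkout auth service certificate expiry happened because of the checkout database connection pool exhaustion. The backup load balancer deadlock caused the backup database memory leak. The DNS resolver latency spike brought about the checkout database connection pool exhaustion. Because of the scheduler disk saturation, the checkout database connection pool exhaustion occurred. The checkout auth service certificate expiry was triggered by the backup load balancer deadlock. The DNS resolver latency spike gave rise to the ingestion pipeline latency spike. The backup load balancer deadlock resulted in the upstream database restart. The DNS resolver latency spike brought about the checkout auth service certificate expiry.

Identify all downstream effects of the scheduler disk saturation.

Direct effects: the checkout database connection pool exhaustion.
2 steps out: the checkout auth service certificate expiry.
3 steps out: the checkout ingestion pipeline memory leak.
Not reachable from it: the DNS resolver latency spike, the backup load balancer deadlock, the upstream database restart, the backup database memory leak, the edge storage node failover, the ingestion pipeline latency spike.

the checkout auth service certificate expiry, the checkout database connection pool exhaustion, the checkout ingestion pipeline memory leak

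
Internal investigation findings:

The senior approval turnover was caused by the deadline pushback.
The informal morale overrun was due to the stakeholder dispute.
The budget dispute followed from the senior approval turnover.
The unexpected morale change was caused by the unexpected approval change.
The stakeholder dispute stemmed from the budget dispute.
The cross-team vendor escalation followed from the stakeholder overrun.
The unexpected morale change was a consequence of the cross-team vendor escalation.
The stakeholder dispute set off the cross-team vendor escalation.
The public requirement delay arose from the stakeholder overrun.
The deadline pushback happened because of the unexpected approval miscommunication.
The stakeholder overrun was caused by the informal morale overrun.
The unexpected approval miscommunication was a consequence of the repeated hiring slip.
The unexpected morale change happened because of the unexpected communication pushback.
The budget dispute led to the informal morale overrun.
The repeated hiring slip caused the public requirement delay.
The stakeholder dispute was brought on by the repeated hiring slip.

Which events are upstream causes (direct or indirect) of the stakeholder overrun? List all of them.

Immediate cause of the stakeholder overrun: the informal morale overrun.
Further upstream: the repeated hiring slip, the unexpected approval miscommunication, the deadline pushback, the senior approval turnover, the budget dispute, the stakeholder dispute.

the budget dispute, the deadline pushback, the informal morale overrun, the repeated hiring slip, the senior approval turnover, the stakeholder dispute, the unexpected approval miscommunication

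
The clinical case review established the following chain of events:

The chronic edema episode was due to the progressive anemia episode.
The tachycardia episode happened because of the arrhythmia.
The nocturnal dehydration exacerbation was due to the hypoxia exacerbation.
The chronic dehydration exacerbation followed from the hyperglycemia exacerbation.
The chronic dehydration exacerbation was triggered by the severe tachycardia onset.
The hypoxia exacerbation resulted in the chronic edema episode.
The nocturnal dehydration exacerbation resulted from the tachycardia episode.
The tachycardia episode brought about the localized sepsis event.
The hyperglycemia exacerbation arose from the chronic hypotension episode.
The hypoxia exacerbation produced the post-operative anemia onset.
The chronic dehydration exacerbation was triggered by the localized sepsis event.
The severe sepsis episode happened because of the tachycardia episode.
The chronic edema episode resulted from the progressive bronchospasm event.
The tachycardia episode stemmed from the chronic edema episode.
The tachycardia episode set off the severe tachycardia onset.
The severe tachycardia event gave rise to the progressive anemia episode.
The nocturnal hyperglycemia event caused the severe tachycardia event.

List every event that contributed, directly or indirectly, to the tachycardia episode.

Immediate causes of the tachycardia episode: the arrhythmia, the chronic edema episode.
Further upstream: the nocturnal hyperglycemia event, the severe tachycardia event, the progressive anemia episode, the hypoxia exacerbation, the progressive bronchospasm event.

the arrhythmia, the chronic edema episode, the hypoxia exacerbation, the nocturnal hyperglycemia event, the progressive anemia episode, the progressive bronchospasm event, the severe tachycardia event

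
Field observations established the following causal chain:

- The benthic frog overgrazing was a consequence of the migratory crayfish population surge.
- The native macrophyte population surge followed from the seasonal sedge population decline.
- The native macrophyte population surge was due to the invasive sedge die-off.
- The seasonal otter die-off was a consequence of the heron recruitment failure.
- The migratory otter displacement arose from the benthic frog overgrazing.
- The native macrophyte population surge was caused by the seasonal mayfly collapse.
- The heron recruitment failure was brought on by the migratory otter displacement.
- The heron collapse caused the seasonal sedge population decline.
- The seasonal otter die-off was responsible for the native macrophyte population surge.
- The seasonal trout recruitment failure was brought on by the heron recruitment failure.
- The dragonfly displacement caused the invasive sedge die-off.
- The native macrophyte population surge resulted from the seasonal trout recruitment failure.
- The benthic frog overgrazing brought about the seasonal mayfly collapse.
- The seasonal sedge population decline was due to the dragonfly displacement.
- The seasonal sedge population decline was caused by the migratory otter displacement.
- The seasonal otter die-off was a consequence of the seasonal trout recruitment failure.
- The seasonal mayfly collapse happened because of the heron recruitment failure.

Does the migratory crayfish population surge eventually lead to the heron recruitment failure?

There is a causal chain: the migratory crayfish population surge → the benthic frog overgrazing → the migratory otter displacement → the heron recruitment failure.

Yes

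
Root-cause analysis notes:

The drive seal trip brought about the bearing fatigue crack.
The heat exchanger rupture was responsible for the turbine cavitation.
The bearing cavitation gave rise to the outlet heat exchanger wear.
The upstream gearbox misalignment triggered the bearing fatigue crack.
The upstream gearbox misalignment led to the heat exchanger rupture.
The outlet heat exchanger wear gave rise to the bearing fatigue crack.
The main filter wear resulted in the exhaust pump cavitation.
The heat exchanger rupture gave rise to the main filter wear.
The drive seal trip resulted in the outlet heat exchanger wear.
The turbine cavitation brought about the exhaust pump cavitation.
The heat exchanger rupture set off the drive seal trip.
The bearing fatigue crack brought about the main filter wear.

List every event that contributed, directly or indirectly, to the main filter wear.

the bearing cavitation, the bearing fatigue crack, the drive seal trip, the heat exchanger rupture, the outlet heat exchanger wear, the upstream gearbox misalignment

Immediate causes of the main filter wear: the heat exchanger rupture, the bearing fatigue crack.
Further upstream: the upstream gearbox misalignment, the drive seal trip, the outlet heat exchanger wear, the bearing cavitation.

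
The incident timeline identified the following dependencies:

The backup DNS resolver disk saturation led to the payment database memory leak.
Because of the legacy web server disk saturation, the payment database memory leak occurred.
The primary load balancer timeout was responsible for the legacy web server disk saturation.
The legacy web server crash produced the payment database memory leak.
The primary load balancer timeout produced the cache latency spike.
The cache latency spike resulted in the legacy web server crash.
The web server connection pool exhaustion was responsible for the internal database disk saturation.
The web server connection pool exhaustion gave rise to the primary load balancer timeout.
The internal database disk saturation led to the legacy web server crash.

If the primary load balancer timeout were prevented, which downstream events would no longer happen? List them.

Downstream of the primary load balancer timeout: the legacy web server disk saturation, the cache latency spike, the legacy web server crash, the payment database memory leak.
Of those, still caused via another path: the legacy web server crash, the payment database memory leak.
The remainder have no surviving cause.

the cache latency spike, the legacy web server disk saturation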